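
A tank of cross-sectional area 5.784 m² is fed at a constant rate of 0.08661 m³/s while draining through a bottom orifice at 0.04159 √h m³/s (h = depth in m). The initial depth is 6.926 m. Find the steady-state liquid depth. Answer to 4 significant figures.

4.337 m

A dh/dt = Q_in − 0.04159 √h. Steady state requires inflow = outflow:
Q_in = 0.04159 √h_ss ⇒ √h_ss = 0.08661/0.04159 = 2.08247.
h_ss = 2.08247² = 4.33669 m. (Since h₀ = 6.926 m > h_ss, the level will fall toward this value.)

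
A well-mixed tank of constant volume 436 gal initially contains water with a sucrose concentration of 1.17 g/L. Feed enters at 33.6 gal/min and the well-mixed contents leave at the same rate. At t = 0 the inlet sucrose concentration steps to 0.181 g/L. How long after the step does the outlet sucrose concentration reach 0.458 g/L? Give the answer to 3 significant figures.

Species balance: V dC/dt = Q(C_in − C) ⇒ τ = V/Q = 12.976 min.
C(t) = C_in + (C₀ − C_in) e^(−t/τ). Set C = 0.458 and solve for t:
e^(−t/τ) = (C − C_in)/(C₀ − C_in) = (0.458 − 0.181)/(1.17 − 0.181) = 0.28008
t = −τ ln(…) = 12.976 × 1.2727 = 16.514 min.

16.5 min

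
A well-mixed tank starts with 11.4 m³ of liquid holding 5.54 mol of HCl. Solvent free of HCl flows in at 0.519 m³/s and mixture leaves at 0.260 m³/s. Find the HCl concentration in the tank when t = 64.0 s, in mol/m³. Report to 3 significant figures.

Total volume: dV/dt = Q_in − Q_out = 0.25900 m³/s, so V(t) = 11.4 + 0.25900 t and V(64.0) = 27.976 m³.
Species balance (pure solvent in): dm/dt = −Q_out · m/V(t).
Separate: dm/m = −Q_out dt/V(t) ⇒ ln(m/m₀) = −(Q_out/(Q_in−Q_out)) ln(V/V₀).
m = m₀ (V₀/V)^(Q_out/(Q_in−Q_out)) = 5.54 × (11.4/27.976)^(1.0039) = 2.2497 mol.
C = m/V = 2.2497/27.976 = 0.080415 mol/m³.

0.0804 mol/m³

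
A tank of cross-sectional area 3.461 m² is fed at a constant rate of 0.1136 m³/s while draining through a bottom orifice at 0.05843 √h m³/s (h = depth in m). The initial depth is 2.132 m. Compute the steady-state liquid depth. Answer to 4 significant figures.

A dh/dt = Q_in − 0.05843 √h. Steady state requires inflow = outflow:
Q_in = 0.05843 √h_ss ⇒ √h_ss = 0.1136/0.05843 = 1.94421.
h_ss = 1.94421² = 3.77994 m. (Since h₀ = 2.132 m < h_ss, the level will rise toward this value.)

3.780 m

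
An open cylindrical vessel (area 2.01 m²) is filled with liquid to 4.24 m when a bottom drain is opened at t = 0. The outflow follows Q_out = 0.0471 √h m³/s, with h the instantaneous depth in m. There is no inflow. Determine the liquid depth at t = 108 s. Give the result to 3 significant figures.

0.630 m

With no inflow, A dh/dt = −0.0471 √h.
Separate and integrate: 2(√h − √h₀) = −(0.0471/A) t.
√h = √4.24 − 0.0471·108/(2·2.01) = 2.0591 − 1.2654 = 0.79375.
h = 0.79375² = 0.63004 m.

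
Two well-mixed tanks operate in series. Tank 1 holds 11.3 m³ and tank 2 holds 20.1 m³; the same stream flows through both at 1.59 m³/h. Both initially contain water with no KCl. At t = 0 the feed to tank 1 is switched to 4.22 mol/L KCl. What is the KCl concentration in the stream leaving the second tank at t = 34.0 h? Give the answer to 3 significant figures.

3.61 mol/L

Time constants: τᵢ = Vᵢ/Q for each well-mixed tank.
τ₁ = 11.3/1.59 = 7.1069 h; τ₂ = 20.1/1.59 = 12.642 h.
Solving the cascade with C₁(0)=C₂(0)=0 gives C₂(t) = C_in[1 − (τ₁ e^(−t/τ₁) − τ₂ e^(−t/τ₂))/(τ₁ − τ₂)].
At t = 34.0: e^(−t/τ₁) = 0.0083619, e^(−t/τ₂) = 0.067911.
C₂ = 4.22·[1 − (7.1069·0.0083619 − 12.642·0.067911)/(-5.5346)] = 4.22·0.85562 = 3.6107 mol/L.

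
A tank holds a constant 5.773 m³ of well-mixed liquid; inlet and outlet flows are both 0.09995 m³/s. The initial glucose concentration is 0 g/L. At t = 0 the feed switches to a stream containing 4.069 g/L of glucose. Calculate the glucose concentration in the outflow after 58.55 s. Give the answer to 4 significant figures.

Unsteady species balance (constant V, well mixed): V dC/dt = Q(C_in − C).
Time constant τ = V/Q = 5.773/0.09995 = 57.7589 s.
Integrating: C(t) = C_in + (C₀ − C_in) e^(−t/τ).
C(58.55) = 4.069 + (0 − 4.069)·e^(−58.55/57.7589) = 4.069 + (-4.06900)·0.362875 = 2.59246 g/L.

2.592 g/L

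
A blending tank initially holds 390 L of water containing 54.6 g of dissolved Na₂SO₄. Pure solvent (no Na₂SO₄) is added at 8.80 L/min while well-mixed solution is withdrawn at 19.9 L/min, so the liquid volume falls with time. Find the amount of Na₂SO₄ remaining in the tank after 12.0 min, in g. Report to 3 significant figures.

Total volume: dV/dt = Q_in − Q_out = -11.100 L/min, so V(t) = 390 − 11.100 t and V(12.0) = 256.80 L.
No Na₂SO₄ enters, so dm/dt = −Q_out · (m/V).
Separate: dm/m = −Q_out dt/V(t) ⇒ ln(m/m₀) = −(Q_out/(Q_in−Q_out)) ln(V/V₀).
m = m₀ (V₀/V)^(Q_out/(Q_in−Q_out)) = 54.6 × (390/256.80)^(-1.7928) = 25.814 g.

25.8 g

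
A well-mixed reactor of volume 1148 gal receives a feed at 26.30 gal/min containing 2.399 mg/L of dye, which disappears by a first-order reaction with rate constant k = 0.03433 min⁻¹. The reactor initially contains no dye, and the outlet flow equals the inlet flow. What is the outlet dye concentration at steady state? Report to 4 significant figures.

Species balance: V dC/dt = Q C_in − Q C − k V C.
At steady state: 0 = Q C_in − (Q + kV) C_ss, so C_ss = Q C_in/(Q + kV).
C_ss = 26.30·2.399/(26.30 + 0.03433·1148) = 63.0937/65.7108 = 0.960172 mg/L.

0.9602 mg/L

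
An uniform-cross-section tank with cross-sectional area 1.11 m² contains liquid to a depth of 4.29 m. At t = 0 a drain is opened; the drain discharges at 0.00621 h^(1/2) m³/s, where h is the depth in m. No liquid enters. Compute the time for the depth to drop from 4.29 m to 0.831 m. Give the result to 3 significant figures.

A dh/dt = −Q_out = −0.00621 √h.
Separate and integrate: 2(√h − √h₀) = −(0.00621/A) t.
t = 2A(√h₀ − √h)/0.00621 = 2·1.11·(√4.29 − √0.831)/0.00621
  = 2.2200 × (2.0712 − 0.91159) / 0.00621 = 414.56 s.

415 s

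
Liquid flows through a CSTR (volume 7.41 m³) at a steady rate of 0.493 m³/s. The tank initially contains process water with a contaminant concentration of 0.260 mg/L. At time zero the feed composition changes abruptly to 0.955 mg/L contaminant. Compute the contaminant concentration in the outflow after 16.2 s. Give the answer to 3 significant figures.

0.718 mg/L

Species balance on the tank: V dC/dt = Q(C_in − C).
Time constant τ = V/Q = 7.41/0.493 = 15.030 s.
This is linear first-order; C(t) = C_in + (C₀ − C_in) e^(−t/τ).
C(16.2) = 0.955 + (0.260 − 0.955)·e^(−16.2/15.030) = 0.955 + (-0.69500)·0.34034 = 0.71846 mg/L.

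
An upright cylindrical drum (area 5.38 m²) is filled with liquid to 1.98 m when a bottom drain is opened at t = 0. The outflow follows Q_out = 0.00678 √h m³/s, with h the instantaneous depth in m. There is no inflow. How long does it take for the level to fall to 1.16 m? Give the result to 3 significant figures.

524 s

With no inflow, A dh/dt = −0.00678 √h.
Separate and integrate: 2(√h − √h₀) = −(0.00678/A) t.
t = 2A(√h₀ − √h)/0.00678 = 2·5.38·(√1.98 − √1.16)/0.00678
  = 10.760 × (1.4071 − 1.0770) / 0.00678 = 523.86 s.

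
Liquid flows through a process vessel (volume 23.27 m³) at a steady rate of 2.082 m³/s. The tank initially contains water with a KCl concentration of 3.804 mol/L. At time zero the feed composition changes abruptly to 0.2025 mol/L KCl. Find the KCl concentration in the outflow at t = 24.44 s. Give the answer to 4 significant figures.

0.6069 mol/L

Accumulation = in − out for the solute gives V dC/dt = Q(C_in − C).
Time constant τ = V/Q = 23.27/2.082 = 11.1768 s.
Integrating: C(t) = C_in + (C₀ − C_in) e^(−t/τ).
C(24.44) = 0.2025 + (3.804 − 0.2025)·e^(−24.44/11.1768) = 0.2025 + (3.60150)·0.112289 = 0.606908 mol/L.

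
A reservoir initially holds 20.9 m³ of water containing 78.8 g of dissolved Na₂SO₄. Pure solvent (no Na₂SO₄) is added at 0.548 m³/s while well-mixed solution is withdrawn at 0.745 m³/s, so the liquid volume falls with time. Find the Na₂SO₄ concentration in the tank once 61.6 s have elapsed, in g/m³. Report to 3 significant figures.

Let m(t) be the amount of Na₂SO₄. Volume: V(t) = V₀ + (Q_in − Q_out) t = 20.9 − 0.19700 t; V(61.6) = 8.7648 m³.
Solute balance: dm/dt = 0 − Q_out C = −Q_out m/V(t).
dm/m = −Q_out dt/(V₀ − 0.19700 t); integrating gives ln(m/m₀) = −(Q_out/(Q_in−Q_out)) ln(V/V₀).
m = m₀ (V₀/V)^(Q_out/(Q_in−Q_out)) = 78.8 × (20.9/8.7648)^(-3.7817) = 2.9464 g.
C = m/V = 2.9464/8.7648 = 0.33616 g/m³.

0.336 g/m³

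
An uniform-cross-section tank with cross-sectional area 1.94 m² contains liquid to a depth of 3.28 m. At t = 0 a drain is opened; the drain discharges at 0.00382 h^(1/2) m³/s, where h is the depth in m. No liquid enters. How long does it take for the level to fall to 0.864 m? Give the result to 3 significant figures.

895 s

A dh/dt = −Q_out = −0.00382 √h.
Separate and integrate: 2(√h − √h₀) = −(0.00382/A) t.
t = 2A(√h₀ − √h)/0.00382 = 2·1.94·(√3.28 − √0.864)/0.00382
  = 3.8800 × (1.8111 − 0.92952) / 0.00382 = 895.41 s.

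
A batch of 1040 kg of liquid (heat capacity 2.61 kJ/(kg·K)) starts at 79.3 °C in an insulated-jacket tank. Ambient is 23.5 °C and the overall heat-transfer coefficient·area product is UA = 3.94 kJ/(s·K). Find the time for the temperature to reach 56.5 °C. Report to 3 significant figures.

Lumped-capacitance energy balance: M c_p dT/dt = UA(T_amb − T).
τ = M c_p/UA = 688.93 s; T_ss = T_amb = 23.500 °C.
T(t) = T_ss + (T₀ − T_ss)e^(−t/τ); set T = 56.5:
t = −τ ln[(T − T_ss)/(T₀ − T_ss)] = −688.93 · ln(0.59140) = 361.87 s.

362 s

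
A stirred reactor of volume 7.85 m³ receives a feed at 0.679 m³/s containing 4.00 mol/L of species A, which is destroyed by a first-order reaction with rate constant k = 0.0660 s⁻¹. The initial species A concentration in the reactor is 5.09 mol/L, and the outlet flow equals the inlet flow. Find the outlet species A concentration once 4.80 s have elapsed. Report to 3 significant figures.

Species balance: V dC/dt = Q C_in − Q C − k V C.
dC/dt = (Q/V) C_in − (Q/V + k) C; effective rate a = Q/V + k = 0.086497 + 0.0660 = 0.15250 s⁻¹.
C_ss = Q C_in/(Q + kV) = 2.2688 mol/L; C(t) = C_ss + (C₀ − C_ss) e^(−a t).
C(4.80) = 2.2688 + (2.8212)·e^(−0.15250·4.80) = 2.2688 + (2.8212)·0.48095 = 3.6257 mol/L.

3.63 mol/L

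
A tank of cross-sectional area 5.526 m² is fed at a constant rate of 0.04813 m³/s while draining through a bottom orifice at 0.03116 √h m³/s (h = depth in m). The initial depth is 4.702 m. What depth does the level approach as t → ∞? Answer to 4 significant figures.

Level balance: A dh/dt = 0.04813 − 0.03116 √h. Setting dh/dt = 0:
Q_in = 0.03116 √h_ss ⇒ √h_ss = 0.04813/0.03116 = 1.54461.
h_ss = 1.54461² = 2.38582 m. (Since h₀ = 4.702 m > h_ss, the level will fall toward this value.)

2.386 m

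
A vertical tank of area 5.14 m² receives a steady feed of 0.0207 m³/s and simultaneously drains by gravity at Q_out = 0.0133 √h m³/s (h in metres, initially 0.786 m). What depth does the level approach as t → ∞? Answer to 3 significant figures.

Accumulation of liquid (constant cross-section A): A dh/dt = Q_in − 0.0133 √h. At steady state dh/dt = 0:
Q_in = 0.0133 √h_ss ⇒ √h_ss = 0.0207/0.0133 = 1.5564.
h_ss = 1.5564² = 2.4224 m. (Since h₀ = 0.786 m < h_ss, the level will rise toward this value.)

2.42 m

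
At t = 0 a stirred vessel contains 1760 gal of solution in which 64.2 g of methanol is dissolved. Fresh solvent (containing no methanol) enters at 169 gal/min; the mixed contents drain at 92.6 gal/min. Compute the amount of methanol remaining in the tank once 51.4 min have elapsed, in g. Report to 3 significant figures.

15.5 g

Total volume: dV/dt = Q_in − Q_out = 76.400 gal/min, so V(t) = 1760 + 76.400 t and V(51.4) = 5687.0 gal.
Solute balance: dm/dt = 0 − Q_out C = −Q_out m/V(t).
dm/m = −Q_out dt/(V₀ + 76.400 t); integrating gives ln(m/m₀) = −(Q_out/(Q_in−Q_out)) ln(V/V₀).
m = m₀ (V₀/V)^(Q_out/(Q_in−Q_out)) = 64.2 × (1760/5687.0)^(1.2120) = 15.494 g.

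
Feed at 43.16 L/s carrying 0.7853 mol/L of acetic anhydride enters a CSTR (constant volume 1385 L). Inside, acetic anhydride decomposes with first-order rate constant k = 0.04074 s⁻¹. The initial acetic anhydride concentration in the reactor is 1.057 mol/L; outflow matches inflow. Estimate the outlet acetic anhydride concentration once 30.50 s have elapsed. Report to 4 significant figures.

Accumulation = in − out − consumed: V dC/dt = Q C_in − Q C − k V C.
This is linear with rate a = Q/V + k = 0.0719025 s⁻¹.
C_ss = Q C_in/(Q + kV) = 0.340348 mol/L; C(t) = C_ss + (C₀ − C_ss) e^(−a t).
C(30.50) = 0.340348 + (0.716652)·e^(−0.0719025·30.50) = 0.340348 + (0.716652)·0.111579 = 0.420311 mol/L.

0.4203 mol/L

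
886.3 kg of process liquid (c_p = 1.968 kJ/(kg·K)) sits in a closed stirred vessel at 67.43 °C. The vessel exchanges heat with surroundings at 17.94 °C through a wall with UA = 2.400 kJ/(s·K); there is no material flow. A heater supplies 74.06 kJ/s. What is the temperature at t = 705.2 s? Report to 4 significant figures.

M c_p dT/dt = −UA(T − T_amb) + Q̇.
dT/dt = (T_ss − T)/τ with T_ss = T_amb + Q̇/UA = 17.94 + 74.06/2.400 = 48.7983 °C, τ = M c_p/UA = 886.3·1.968/2.400 = 726.766 s.
This is linear first-order; T(t) = T_ss + (T₀ − T_ss) e^(−t/τ).
T(705.2) = 48.7983 + (18.6317)·0.378959 = 55.8590 °C.

55.86 °C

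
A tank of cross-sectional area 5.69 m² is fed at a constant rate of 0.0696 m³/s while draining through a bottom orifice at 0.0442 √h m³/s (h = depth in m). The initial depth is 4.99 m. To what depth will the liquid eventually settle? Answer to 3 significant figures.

Mass balance (ρ constant): A dh/dt = Q_in − 0.0442 √h. At steady state dh/dt = 0:
Q_in = 0.0442 √h_ss ⇒ √h_ss = 0.0696/0.0442 = 1.5747.
h_ss = 1.5747² = 2.4796 m. (Since h₀ = 4.99 m > h_ss, the level will fall toward this value.)

2.48 m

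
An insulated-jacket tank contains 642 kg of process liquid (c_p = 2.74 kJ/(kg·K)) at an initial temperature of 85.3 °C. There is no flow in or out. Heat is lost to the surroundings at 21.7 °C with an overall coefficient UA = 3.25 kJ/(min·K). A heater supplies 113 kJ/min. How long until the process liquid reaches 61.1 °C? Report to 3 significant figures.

M c_p dT/dt = −UA(T − T_amb) + Q̇.
τ = M c_p/UA = 541.26 min; T_ss = T_amb + Q̇/UA = 21.7 + 113/3.25 = 56.469 °C.
T(t) = T_ss + (T₀ − T_ss)e^(−t/τ); set T = 61.1:
t = −τ ln[(T − T_ss)/(T₀ − T_ss)] = −541.26 · ln(0.16062) = 989.80 min.

990 min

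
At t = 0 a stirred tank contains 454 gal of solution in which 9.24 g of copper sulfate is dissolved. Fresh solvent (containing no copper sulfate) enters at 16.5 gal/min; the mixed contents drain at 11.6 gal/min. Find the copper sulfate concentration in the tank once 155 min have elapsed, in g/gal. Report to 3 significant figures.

0.000743 g/gal

Let m(t) be the amount of copper sulfate. Volume: V(t) = V₀ + (Q_in − Q_out) t = 454 + 4.9000 t; V(155) = 1213.5 gal.
No copper sulfate enters, so dm/dt = −Q_out · (m/V).
dm/m = −Q_out dt/(V₀ + 4.9000 t); integrating gives ln(m/m₀) = −(Q_out/(Q_in−Q_out)) ln(V/V₀).
m = m₀ (V₀/V)^(Q_out/(Q_in−Q_out)) = 9.24 × (454/1213.5)^(2.3673) = 0.90127 g.
C = m/V = 0.90127/1213.5 = 0.00074270 g/gal.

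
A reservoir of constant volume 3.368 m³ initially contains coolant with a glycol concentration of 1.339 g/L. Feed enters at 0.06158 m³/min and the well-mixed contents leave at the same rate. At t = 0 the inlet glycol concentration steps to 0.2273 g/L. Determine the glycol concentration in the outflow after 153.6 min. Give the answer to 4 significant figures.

0.2943 g/L

Unsteady species balance (constant V, well mixed): V dC/dt = Q(C_in − C).
Time constant τ = V/Q = 3.368/0.06158 = 54.6931 min.
C approaches C_in exponentially: C(t) = C_in + (C₀ − C_in) e^(−t/τ).
C(153.6) = 0.2273 + (1.339 − 0.2273)·e^(−153.6/54.6931) = 0.2273 + (1.11170)·0.0603015 = 0.294337 g/L.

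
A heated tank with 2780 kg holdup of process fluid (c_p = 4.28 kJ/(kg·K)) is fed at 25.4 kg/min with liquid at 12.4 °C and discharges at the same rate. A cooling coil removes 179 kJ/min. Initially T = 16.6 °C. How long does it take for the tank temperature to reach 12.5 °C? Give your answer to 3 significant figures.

Unsteady energy balance on the tank contents: M c_p dT/dt = ṁ c_p (T_in − T) − 179.
τ = M/ṁ = 109.45 min; T_ss = T_in − Q̇/(ṁ c_p) = 10.753 °C.
T(t) = T_ss + (T₀ − T_ss) e^(−t/τ). Set T = 12.5:
e^(−t/τ) = (12.5 − 10.753)/(16.6 − 10.753) = 0.29873
t = −109.45 · ln(0.29873) = 132.24 min.

132 min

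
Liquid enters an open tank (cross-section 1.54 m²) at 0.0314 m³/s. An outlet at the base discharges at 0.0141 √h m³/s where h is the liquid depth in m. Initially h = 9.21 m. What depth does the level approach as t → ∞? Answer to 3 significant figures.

4.96 m

A dh/dt = Q_in − 0.0141 √h. Steady state requires inflow = outflow:
Q_in = 0.0141 √h_ss ⇒ √h_ss = 0.0314/0.0141 = 2.2270.
h_ss = 2.2270² = 4.9593 m. (Since h₀ = 9.21 m > h_ss, the level will fall toward this value.)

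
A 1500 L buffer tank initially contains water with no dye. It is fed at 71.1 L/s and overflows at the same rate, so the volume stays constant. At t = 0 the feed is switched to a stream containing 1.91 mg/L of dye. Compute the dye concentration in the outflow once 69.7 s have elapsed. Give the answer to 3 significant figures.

1.84 mg/L

Accumulation = in − out for the solute gives V dC/dt = Q(C_in − C).
So dC/dt = (C_in − C)/τ with τ = V/Q = 1500/71.1 = 21.097 s.
C approaches C_in exponentially: C(t) = C_in + (C₀ − C_in) e^(−t/τ).
C(69.7) = 1.91 + (0 − 1.91)·e^(−69.7/21.097) = 1.91 + (-1.9100)·0.036744 = 1.8398 mg/L.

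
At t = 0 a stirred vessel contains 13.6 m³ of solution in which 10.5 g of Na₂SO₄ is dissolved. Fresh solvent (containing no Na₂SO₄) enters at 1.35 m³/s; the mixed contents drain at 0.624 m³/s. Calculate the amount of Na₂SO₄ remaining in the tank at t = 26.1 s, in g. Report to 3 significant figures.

4.96 g

Let m(t) be the amount of Na₂SO₄. Volume: V(t) = V₀ + (Q_in − Q_out) t = 13.6 + 0.72600 t; V(26.1) = 32.549 m³.
Solute balance: dm/dt = 0 − Q_out C = −Q_out m/V(t).
Separate: dm/m = −Q_out dt/V(t) ⇒ ln(m/m₀) = −(Q_out/(Q_in−Q_out)) ln(V/V₀).
m = m₀ (V₀/V)^(Q_out/(Q_in−Q_out)) = 10.5 × (13.6/32.549)^(0.85950) = 4.9596 g.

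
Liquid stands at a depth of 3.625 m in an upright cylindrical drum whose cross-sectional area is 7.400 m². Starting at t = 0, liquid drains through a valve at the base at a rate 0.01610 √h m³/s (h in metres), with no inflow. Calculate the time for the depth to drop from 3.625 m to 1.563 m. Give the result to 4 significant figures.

Unsteady balance on liquid volume: A dh/dt = −0.01610 √h.
∫ h^(−1/2) dh = −(0.01610/A) ∫ dt, giving 2√h = 2√h₀ − (0.01610/A) t.
t = 2A(√h₀ − √h)/0.01610 = 2·7.400·(√3.625 − √1.563)/0.01610
  = 14.8000 × (1.90394 − 1.25020) / 0.01610 = 600.957 s.

601.0 s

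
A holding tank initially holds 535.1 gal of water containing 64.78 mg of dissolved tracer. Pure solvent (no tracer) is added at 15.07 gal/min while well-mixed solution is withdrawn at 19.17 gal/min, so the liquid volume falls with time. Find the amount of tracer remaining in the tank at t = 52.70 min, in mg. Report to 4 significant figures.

Total volume: dV/dt = Q_in − Q_out = -4.10000 gal/min, so V(t) = 535.1 − 4.10000 t and V(52.70) = 319.030 gal.
Solute balance: dm/dt = 0 − Q_out C = −Q_out m/V(t).
dm/m = −Q_out dt/(V₀ − 4.10000 t); integrating gives ln(m/m₀) = −(Q_out/(Q_in−Q_out)) ln(V/V₀).
m = m₀ (V₀/V)^(Q_out/(Q_in−Q_out)) = 64.78 × (535.1/319.030)^(-4.67561) = 5.77142 mg.

5.771 mg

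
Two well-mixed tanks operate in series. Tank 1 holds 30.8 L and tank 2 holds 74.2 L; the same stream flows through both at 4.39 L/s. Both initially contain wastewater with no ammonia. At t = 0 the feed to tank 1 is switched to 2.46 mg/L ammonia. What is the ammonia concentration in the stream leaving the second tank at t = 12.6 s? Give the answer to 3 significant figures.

Species balance on tank i: dCᵢ/dt = (Cᵢ₋₁ − Cᵢ)/τᵢ with τᵢ = Vᵢ/Q.
τ₁ = 30.8/4.39 = 7.0159 s; τ₂ = 74.2/4.39 = 16.902 s.
Solving the cascade with C₁(0)=C₂(0)=0 gives C₂(t) = C_in[1 − (τ₁ e^(−t/τ₁) − τ₂ e^(−t/τ₂))/(τ₁ − τ₂)].
At t = 12.6: e^(−t/τ₁) = 0.16598, e^(−t/τ₂) = 0.47451.
C₂ = 2.46·[1 − (7.0159·0.16598 − 16.902·0.47451)/(-9.8861)] = 2.46·0.30653 = 0.75406 mg/L.

0.754 mg/L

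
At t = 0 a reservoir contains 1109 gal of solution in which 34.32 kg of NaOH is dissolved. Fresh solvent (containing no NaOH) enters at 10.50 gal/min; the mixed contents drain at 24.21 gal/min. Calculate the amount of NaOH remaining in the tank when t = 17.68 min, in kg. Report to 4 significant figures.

Total volume: dV/dt = Q_in − Q_out = -13.7100 gal/min, so V(t) = 1109 − 13.7100 t and V(17.68) = 866.607 gal.
No NaOH enters, so dm/dt = −Q_out · (m/V).
dm/m = −Q_out dt/(V₀ − 13.7100 t); integrating gives ln(m/m₀) = −(Q_out/(Q_in−Q_out)) ln(V/V₀).
m = m₀ (V₀/V)^(Q_out/(Q_in−Q_out)) = 34.32 × (1109/866.607)^(-1.76586) = 22.2028 kg.

22.20 kg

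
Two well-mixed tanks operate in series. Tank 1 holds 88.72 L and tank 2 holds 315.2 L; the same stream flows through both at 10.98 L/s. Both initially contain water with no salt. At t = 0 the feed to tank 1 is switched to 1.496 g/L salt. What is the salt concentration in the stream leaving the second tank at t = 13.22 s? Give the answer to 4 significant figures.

Time constants: τᵢ = Vᵢ/Q for each well-mixed tank.
τ₁ = 88.72/10.98 = 8.08015 s; τ₂ = 315.2/10.98 = 28.7067 s.
Tank 1: C₁ = C_in(1 − e^(−t/τ₁)). Tank 2 (τ₁ ≠ τ₂): C₂ = C_in[1 − (τ₁ e^(−t/τ₁) − τ₂ e^(−t/τ₂))/(τ₁ − τ₂)].
At t = 13.22: e^(−t/τ₁) = 0.194736, e^(−t/τ₂) = 0.630956.
C₂ = 1.496·[1 − (8.08015·0.194736 − 28.7067·0.630956)/(-20.6266)] = 1.496·0.198162 = 0.296450 g/L.

0.2964 g/L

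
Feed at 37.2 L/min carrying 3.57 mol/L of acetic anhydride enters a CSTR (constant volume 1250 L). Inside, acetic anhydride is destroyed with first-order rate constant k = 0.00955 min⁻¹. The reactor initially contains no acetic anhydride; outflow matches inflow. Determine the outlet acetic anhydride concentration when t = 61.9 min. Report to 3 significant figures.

Accumulation = in − out − consumed: V dC/dt = Q C_in − Q C − k V C.
dC/dt = (Q/V) C_in − (Q/V + k) C; effective rate a = Q/V + k = 0.029760 + 0.00955 = 0.039310 min⁻¹.
C_ss = Q C_in/(Q + kV) = 2.7027 mol/L; C(t) = C_ss + (C₀ − C_ss) e^(−a t).
C(61.9) = 2.7027 + (-2.7027)·e^(−0.039310·61.9) = 2.7027 + (-2.7027)·0.087748 = 2.4655 mol/L.

2.47 mol/L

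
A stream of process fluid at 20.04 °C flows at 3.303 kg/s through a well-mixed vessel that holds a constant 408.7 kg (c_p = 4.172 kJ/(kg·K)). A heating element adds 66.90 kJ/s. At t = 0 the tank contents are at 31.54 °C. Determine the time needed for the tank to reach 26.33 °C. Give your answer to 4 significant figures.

M c_p dT/dt = ṁ c_p (T_in − T) + Q̇.
τ = M/ṁ = 123.736 s; T_ss = T_in + Q̇/(ṁ c_p) = 24.8948 °C.
T(t) = T_ss + (T₀ − T_ss) e^(−t/τ). Set T = 26.33:
e^(−t/τ) = (26.33 − 24.8948)/(31.54 − 24.8948) = 0.215973
t = −123.736 · ln(0.215973) = 189.638 s.

189.6 s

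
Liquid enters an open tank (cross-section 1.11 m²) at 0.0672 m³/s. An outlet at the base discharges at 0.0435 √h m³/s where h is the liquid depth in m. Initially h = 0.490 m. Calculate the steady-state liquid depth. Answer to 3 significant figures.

A dh/dt = Q_in − 0.0435 √h. Steady state requires inflow = outflow:
Q_in = 0.0435 √h_ss ⇒ √h_ss = 0.0672/0.0435 = 1.5448.
h_ss = 1.5448² = 2.3865 m. (Since h₀ = 0.490 m < h_ss, the level will rise toward this value.)

2.39 m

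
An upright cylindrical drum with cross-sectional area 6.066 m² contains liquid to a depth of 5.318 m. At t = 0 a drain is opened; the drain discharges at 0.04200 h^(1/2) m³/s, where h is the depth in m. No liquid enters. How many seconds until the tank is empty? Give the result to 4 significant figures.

666.1 s

A dh/dt = −Q_out = −0.04200 √h.
Separate and integrate: 2(√h − √h₀) = −(0.04200/A) t.
Tank is empty when √h = 0: t_empty = 2A√h₀/0.04200.
t_empty = 2·6.066·√5.318/0.04200 = 12.1320·2.30608/0.04200 = 666.127 s.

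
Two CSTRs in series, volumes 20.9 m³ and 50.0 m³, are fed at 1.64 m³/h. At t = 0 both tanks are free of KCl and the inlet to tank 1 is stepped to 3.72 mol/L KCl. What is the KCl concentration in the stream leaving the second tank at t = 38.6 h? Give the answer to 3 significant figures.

Species balance on tank i: dCᵢ/dt = (Cᵢ₋₁ − Cᵢ)/τᵢ with τᵢ = Vᵢ/Q.
τ₁ = 20.9/1.64 = 12.744 h; τ₂ = 50.0/1.64 = 30.488 h.
Solving the cascade with C₁(0)=C₂(0)=0 gives C₂(t) = C_in[1 − (τ₁ e^(−t/τ₁) − τ₂ e^(−t/τ₂))/(τ₁ − τ₂)].
At t = 38.6: e^(−t/τ₁) = 0.048369, e^(−t/τ₂) = 0.28193.
C₂ = 3.72·[1 − (12.744·0.048369 − 30.488·0.28193)/(-17.744)] = 3.72·0.55032 = 2.0472 mol/L.

2.05 mol/L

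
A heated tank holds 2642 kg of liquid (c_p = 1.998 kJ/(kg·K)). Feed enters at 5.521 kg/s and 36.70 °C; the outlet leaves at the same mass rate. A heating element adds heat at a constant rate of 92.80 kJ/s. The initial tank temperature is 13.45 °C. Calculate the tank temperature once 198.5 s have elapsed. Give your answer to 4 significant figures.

24.20 °C

M c_p dT/dt = ṁ c_p (T_in − T) + Q̇.
τ = M/ṁ = 478.536 s; T_ss = T_in + Q̇/(ṁ c_p) = 36.70 + 92.80/(5.521·1.998) = 45.1127 °C.
This is linear first-order; T(t) = T_ss + (T₀ − T_ss) e^(−t/τ).
T(198.5) = 45.1127 + (-31.6627)·e^(−198.5/478.536) = 45.1127 + (-31.6627)·0.660468 = 24.2005 °C.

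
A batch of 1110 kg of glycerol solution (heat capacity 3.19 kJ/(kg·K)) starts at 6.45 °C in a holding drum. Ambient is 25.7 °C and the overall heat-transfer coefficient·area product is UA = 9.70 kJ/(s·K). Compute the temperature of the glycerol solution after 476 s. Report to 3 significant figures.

M c_p dT/dt = −UA(T − T_amb).
dT/dt = (T_ss − T)/τ with T_ss = T_amb = 25.700 °C, τ = M c_p/UA = 1110·3.19/9.70 = 365.04 s.
T approaches T_ss exponentially: T(t) = T_ss + (T₀ − T_ss) e^(−t/τ).
T(476) = 25.700 + (-19.250)·0.27145 = 20.475 °C.

20.5 °C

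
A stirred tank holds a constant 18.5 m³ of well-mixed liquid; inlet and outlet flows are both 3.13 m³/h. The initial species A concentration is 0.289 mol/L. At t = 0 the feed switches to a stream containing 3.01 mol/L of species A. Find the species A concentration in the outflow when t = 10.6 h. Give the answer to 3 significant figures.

Accumulation = in − out for the solute gives V dC/dt = Q(C_in − C).
Rewrite as dC/dt + C/τ = C_in/τ, τ = V/Q = 5.9105 h.
Integrating: C(t) = C_in + (C₀ − C_in) e^(−t/τ).
C(10.6) = 3.01 + (0.289 − 3.01)·e^(−10.6/5.9105) = 3.01 + (-2.7210)·0.16639 = 2.5572 mol/L.

2.56 mol/L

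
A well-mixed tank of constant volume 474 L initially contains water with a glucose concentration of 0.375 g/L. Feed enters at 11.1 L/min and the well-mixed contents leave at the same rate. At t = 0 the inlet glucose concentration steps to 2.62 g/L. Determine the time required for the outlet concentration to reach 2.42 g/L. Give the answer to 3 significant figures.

Transient balance on the dissolved component: V dC/dt = Q(C_in − C), so τ = V/Q = 42.703 min.
C(t) = C_in + (C₀ − C_in) e^(−t/τ). Set C = 2.42 and solve for t:
e^(−t/τ) = (C − C_in)/(C₀ − C_in) = (2.42 − 2.62)/(0.375 − 2.62) = 0.089087
t = −τ ln(…) = 42.703 × 2.4181 = 103.26 min.

103 min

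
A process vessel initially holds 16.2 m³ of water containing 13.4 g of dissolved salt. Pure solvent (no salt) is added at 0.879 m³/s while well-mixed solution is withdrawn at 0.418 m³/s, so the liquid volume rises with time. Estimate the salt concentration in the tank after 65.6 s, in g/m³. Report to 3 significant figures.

0.111 g/m³

Let m(t) be the amount of salt. Volume: V(t) = V₀ + (Q_in − Q_out) t = 16.2 + 0.46100 t; V(65.6) = 46.442 m³.
Solute balance: dm/dt = 0 − Q_out C = −Q_out m/V(t).
dm/m = −Q_out dt/(V₀ + 0.46100 t); integrating gives ln(m/m₀) = −(Q_out/(Q_in−Q_out)) ln(V/V₀).
m = m₀ (V₀/V)^(Q_out/(Q_in−Q_out)) = 13.4 × (16.2/46.442)^(0.90672) = 5.1568 g.
C = m/V = 5.1568/46.442 = 0.11104 g/m³.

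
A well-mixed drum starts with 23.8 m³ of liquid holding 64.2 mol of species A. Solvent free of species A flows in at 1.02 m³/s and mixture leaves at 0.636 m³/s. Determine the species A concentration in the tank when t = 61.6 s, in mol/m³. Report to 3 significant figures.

0.431 mol/m³

Let m(t) be the amount of species A. Volume: V(t) = V₀ + (Q_in − Q_out) t = 23.8 + 0.38400 t; V(61.6) = 47.454 m³.
Species balance (pure solvent in): dm/dt = −Q_out · m/V(t).
Separate: dm/m = −Q_out dt/V(t) ⇒ ln(m/m₀) = −(Q_out/(Q_in−Q_out)) ln(V/V₀).
m = m₀ (V₀/V)^(Q_out/(Q_in−Q_out)) = 64.2 × (23.8/47.454)^(1.6562) = 20.472 mol.
C = m/V = 20.472/47.454 = 0.43140 mol/m³.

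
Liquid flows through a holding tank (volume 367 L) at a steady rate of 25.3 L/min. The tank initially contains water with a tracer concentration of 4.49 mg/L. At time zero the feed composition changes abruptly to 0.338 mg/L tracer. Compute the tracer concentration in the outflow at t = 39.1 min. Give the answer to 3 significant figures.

0.618 mg/L

Species balance on the tank: V dC/dt = Q(C_in − C).
Time constant τ = V/Q = 367/25.3 = 14.506 min.
This is linear first-order; C(t) = C_in + (C₀ − C_in) e^(−t/τ).
C(39.1) = 0.338 + (4.49 − 0.338)·e^(−39.1/14.506) = 0.338 + (4.1520)·0.067512 = 0.61831 mg/L.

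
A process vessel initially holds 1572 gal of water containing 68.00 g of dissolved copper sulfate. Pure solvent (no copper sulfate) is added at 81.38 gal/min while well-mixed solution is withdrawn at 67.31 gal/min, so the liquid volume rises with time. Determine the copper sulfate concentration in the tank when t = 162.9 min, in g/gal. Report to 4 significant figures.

0.0002382 g/gal

Total volume: dV/dt = Q_in − Q_out = 14.0700 gal/min, so V(t) = 1572 + 14.0700 t and V(162.9) = 3864.00 gal.
No copper sulfate enters, so dm/dt = −Q_out · (m/V).
dm/m = −Q_out dt/(V₀ + 14.0700 t); integrating gives ln(m/m₀) = −(Q_out/(Q_in−Q_out)) ln(V/V₀).
m = m₀ (V₀/V)^(Q_out/(Q_in−Q_out)) = 68.00 × (1572/3864.00)^(4.78394) = 0.920397 g.
C = m/V = 0.920397/3864.00 = 0.000238198 g/gal.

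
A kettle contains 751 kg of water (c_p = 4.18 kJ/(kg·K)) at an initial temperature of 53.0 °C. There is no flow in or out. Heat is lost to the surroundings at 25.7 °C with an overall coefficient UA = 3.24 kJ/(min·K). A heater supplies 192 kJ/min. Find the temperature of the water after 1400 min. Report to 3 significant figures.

77.4 °C

Lumped-capacitance energy balance: M c_p dT/dt = UA(T_amb − T) + Q̇.
dT/dt = (T_ss − T)/τ with T_ss = T_amb + Q̇/UA = 25.7 + 192/3.24 = 84.959 °C, τ = M c_p/UA = 751·4.18/3.24 = 968.88 min.
Solution: T(t) = T_ss + (T₀ − T_ss) e^(−t/τ).
T(1400) = 84.959 + (-31.959)·0.23575 = 77.425 °C.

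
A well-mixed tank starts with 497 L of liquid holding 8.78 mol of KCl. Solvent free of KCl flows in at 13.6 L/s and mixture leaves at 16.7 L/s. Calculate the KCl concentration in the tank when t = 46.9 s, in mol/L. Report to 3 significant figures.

0.00387 mol/L

Total volume: dV/dt = Q_in − Q_out = -3.1000 L/s, so V(t) = 497 − 3.1000 t and V(46.9) = 351.61 L.
No KCl enters, so dm/dt = −Q_out · (m/V).
Separate: dm/m = −Q_out dt/V(t) ⇒ ln(m/m₀) = −(Q_out/(Q_in−Q_out)) ln(V/V₀).
m = m₀ (V₀/V)^(Q_out/(Q_in−Q_out)) = 8.78 × (497/351.61)^(-5.3871) = 1.3609 mol.
C = m/V = 1.3609/351.61 = 0.0038706 mol/L.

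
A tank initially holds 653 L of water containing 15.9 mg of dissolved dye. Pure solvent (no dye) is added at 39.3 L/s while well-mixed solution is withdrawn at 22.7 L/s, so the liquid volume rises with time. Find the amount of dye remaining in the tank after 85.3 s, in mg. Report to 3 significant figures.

Total volume: dV/dt = Q_in − Q_out = 16.600 L/s, so V(t) = 653 + 16.600 t and V(85.3) = 2069.0 L.
Solute balance: dm/dt = 0 − Q_out C = −Q_out m/V(t).
Separate: dm/m = −Q_out dt/V(t) ⇒ ln(m/m₀) = −(Q_out/(Q_in−Q_out)) ln(V/V₀).
m = m₀ (V₀/V)^(Q_out/(Q_in−Q_out)) = 15.9 × (653/2069.0)^(1.3675) = 3.2848 mg.

3.28 mg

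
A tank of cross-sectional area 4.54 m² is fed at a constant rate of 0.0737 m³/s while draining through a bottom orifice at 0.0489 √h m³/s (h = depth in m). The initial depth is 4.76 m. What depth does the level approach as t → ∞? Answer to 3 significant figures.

2.27 m

Level balance: A dh/dt = 0.0737 − 0.0489 √h. Setting dh/dt = 0:
Q_in = 0.0489 √h_ss ⇒ √h_ss = 0.0737/0.0489 = 1.5072.
h_ss = 1.5072² = 2.2715 m. (Since h₀ = 4.76 m > h_ss, the level will fall toward this value.)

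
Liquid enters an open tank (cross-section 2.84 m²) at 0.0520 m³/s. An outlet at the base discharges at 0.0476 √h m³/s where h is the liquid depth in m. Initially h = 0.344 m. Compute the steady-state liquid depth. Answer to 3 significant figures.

Accumulation of liquid (constant cross-section A): A dh/dt = Q_in − 0.0476 √h. At steady state dh/dt = 0:
Q_in = 0.0476 √h_ss ⇒ √h_ss = 0.0520/0.0476 = 1.0924.
h_ss = 1.0924² = 1.1934 m. (Since h₀ = 0.344 m < h_ss, the level will rise toward this value.)

1.19 m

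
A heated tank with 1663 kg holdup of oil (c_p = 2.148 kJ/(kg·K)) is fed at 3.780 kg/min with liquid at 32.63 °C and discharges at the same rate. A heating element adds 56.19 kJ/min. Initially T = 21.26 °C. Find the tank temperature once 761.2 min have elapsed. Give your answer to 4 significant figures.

First-law balance (no shaft work): M c_p dT/dt = ṁ c_p (T_in − T) + 56.19.
Rearrange: dT/dt = (T_ss − T)/τ with τ = M/ṁ = 439.947 min and T_ss = T_in + Q̇/(ṁ c_p) = 39.5504 °C.
T approaches T_ss exponentially: T(t) = T_ss + (T₀ − T_ss) e^(−t/τ).
T(761.2) = 39.5504 + (-18.2904)·e^(−761.2/439.947) = 39.5504 + (-18.2904)·0.177248 = 36.3085 °C.

36.31 °C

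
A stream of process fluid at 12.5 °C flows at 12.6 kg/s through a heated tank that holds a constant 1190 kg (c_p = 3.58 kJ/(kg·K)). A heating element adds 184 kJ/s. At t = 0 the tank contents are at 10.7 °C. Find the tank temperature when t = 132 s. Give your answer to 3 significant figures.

Energy balance: M c_p dT/dt = ṁ c_p (T_in − T) + 184.
Rearrange: dT/dt = (T_ss − T)/τ with τ = M/ṁ = 94.444 s and T_ss = T_in + Q̇/(ṁ c_p) = 16.579 °C.
This is linear first-order; T(t) = T_ss + (T₀ − T_ss) e^(−t/τ).
T(132) = 16.579 + (-5.8791)·e^(−132/94.444) = 16.579 + (-5.8791)·0.24718 = 15.126 °C.

15.1 °C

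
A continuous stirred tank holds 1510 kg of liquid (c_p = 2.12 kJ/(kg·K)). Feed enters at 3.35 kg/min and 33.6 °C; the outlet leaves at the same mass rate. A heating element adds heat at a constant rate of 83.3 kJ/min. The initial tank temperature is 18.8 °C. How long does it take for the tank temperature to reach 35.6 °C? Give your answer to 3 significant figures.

452 min

Heat balance on the well-mixed liquid: M c_p dT/dt = ṁ c_p (T_in − T) + 83.3.
τ = M/ṁ = 450.75 min; T_ss = T_in + Q̇/(ṁ c_p) = 45.329 °C.
T(t) = T_ss + (T₀ − T_ss) e^(−t/τ). Set T = 35.6:
e^(−t/τ) = (35.6 − 45.329)/(18.8 − 45.329) = 0.36673
t = −450.75 · ln(0.36673) = 452.15 min.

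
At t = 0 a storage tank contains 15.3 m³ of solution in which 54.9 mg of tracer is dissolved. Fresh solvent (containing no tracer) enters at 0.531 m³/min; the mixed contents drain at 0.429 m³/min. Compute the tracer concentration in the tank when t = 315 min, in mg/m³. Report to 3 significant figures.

0.00993 mg/m³

Let m(t) be the amount of tracer. Volume: V(t) = V₀ + (Q_in − Q_out) t = 15.3 + 0.10200 t; V(315) = 47.430 m³.
No tracer enters, so dm/dt = −Q_out · (m/V).
Separate: dm/m = −Q_out dt/V(t) ⇒ ln(m/m₀) = −(Q_out/(Q_in−Q_out)) ln(V/V₀).
m = m₀ (V₀/V)^(Q_out/(Q_in−Q_out)) = 54.9 × (15.3/47.430)^(4.2059) = 0.47094 mg.
C = m/V = 0.47094/47.430 = 0.0099291 mg/m³.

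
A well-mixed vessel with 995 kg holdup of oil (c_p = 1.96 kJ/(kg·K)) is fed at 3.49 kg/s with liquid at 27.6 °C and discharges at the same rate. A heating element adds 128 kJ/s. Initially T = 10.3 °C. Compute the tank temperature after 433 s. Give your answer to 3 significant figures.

38.4 °C

M c_p dT/dt = ṁ c_p (T_in − T) + Q̇.
τ = M/ṁ = 285.10 s; T_ss = T_in + Q̇/(ṁ c_p) = 27.6 + 128/(3.49·1.96) = 46.312 °C.
This is linear first-order; T(t) = T_ss + (T₀ − T_ss) e^(−t/τ).
T(433) = 46.312 + (-36.012)·e^(−433/285.10) = 46.312 + (-36.012)·0.21898 = 38.426 °C.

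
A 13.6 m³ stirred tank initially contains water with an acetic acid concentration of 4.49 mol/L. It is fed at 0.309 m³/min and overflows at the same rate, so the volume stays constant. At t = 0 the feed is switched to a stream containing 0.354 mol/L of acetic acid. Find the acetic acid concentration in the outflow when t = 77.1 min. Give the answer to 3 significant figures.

Unsteady species balance (constant V, well mixed): V dC/dt = Q(C_in − C).
Rewrite as dC/dt + C/τ = C_in/τ, τ = V/Q = 44.013 min.
C approaches C_in exponentially: C(t) = C_in + (C₀ − C_in) e^(−t/τ).
C(77.1) = 0.354 + (4.49 − 0.354)·e^(−77.1/44.013) = 0.354 + (4.1360)·0.17347 = 1.0715 mol/L.

1.07 mol/L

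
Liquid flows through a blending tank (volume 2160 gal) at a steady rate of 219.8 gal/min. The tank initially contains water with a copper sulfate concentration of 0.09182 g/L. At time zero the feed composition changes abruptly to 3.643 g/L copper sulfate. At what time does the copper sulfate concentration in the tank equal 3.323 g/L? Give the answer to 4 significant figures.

23.65 min

Unsteady species balance (constant V, well mixed): V dC/dt = Q(C_in − C), so τ = V/Q = 9.82712 min.
C(t) = C_in + (C₀ − C_in) e^(−t/τ). Set C = 3.323 and solve for t:
e^(−t/τ) = (C − C_in)/(C₀ − C_in) = (3.323 − 3.643)/(0.09182 − 3.643) = 0.0901109
t = −τ ln(…) = 9.82712 × 2.40671 = 23.6511 min.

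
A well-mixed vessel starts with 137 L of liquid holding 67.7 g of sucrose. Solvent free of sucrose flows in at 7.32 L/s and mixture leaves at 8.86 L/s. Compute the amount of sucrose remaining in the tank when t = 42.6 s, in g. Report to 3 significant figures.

1.59 g

Let m(t) be the amount of sucrose. Volume: V(t) = V₀ + (Q_in − Q_out) t = 137 − 1.5400 t; V(42.6) = 71.396 L.
No sucrose enters, so dm/dt = −Q_out · (m/V).
dm/m = −Q_out dt/(V₀ − 1.5400 t); integrating gives ln(m/m₀) = −(Q_out/(Q_in−Q_out)) ln(V/V₀).
m = m₀ (V₀/V)^(Q_out/(Q_in−Q_out)) = 67.7 × (137/71.396)^(-5.7532) = 1.5928 g.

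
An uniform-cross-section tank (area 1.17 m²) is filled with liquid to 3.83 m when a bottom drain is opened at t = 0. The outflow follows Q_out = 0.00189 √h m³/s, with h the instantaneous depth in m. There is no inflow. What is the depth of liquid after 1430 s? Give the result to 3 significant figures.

Mass balance (ρ constant): A dh/dt = −0.00189 √h.
Separate and integrate: 2(√h − √h₀) = −(0.00189/A) t.
√h = √3.83 − 0.00189·1430/(2·1.17) = 1.9570 − 1.1550 = 0.80204.
h = 0.80204² = 0.64327 m.

0.643 m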